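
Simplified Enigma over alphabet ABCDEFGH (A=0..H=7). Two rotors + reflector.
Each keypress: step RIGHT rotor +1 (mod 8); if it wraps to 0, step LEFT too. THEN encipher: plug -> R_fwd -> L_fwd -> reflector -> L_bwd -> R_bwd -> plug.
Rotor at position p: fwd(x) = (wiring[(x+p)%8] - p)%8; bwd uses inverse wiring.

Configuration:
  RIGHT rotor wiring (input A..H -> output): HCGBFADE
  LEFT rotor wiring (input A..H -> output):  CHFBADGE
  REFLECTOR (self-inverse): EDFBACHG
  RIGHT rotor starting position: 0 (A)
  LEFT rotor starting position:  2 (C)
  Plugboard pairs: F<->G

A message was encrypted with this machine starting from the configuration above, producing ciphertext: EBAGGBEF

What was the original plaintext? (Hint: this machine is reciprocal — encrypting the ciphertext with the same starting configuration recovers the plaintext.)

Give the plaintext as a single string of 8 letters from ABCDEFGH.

Answer: BFGBDDFH

Derivation:
Char 1 ('E'): step: R->1, L=2; E->plug->E->R->H->L->F->refl->C->L'->F->R'->B->plug->B
Char 2 ('B'): step: R->2, L=2; B->plug->B->R->H->L->F->refl->C->L'->F->R'->G->plug->F
Char 3 ('A'): step: R->3, L=2; A->plug->A->R->G->L->A->refl->E->L'->E->R'->F->plug->G
Char 4 ('G'): step: R->4, L=2; G->plug->F->R->G->L->A->refl->E->L'->E->R'->B->plug->B
Char 5 ('G'): step: R->5, L=2; G->plug->F->R->B->L->H->refl->G->L'->C->R'->D->plug->D
Char 6 ('B'): step: R->6, L=2; B->plug->B->R->G->L->A->refl->E->L'->E->R'->D->plug->D
Char 7 ('E'): step: R->7, L=2; E->plug->E->R->C->L->G->refl->H->L'->B->R'->G->plug->F
Char 8 ('F'): step: R->0, L->3 (L advanced); F->plug->G->R->D->L->D->refl->B->L'->E->R'->H->plug->H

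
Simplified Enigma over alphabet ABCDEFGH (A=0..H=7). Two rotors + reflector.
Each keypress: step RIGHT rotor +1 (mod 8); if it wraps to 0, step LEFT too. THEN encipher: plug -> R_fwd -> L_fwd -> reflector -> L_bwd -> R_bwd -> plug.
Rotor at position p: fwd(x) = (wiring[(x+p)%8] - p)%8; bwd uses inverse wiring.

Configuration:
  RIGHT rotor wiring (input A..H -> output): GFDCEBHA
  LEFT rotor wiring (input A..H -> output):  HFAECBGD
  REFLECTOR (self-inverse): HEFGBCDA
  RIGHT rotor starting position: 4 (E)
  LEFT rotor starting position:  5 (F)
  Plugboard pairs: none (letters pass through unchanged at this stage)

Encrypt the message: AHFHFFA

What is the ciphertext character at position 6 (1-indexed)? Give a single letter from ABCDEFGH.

Char 1 ('A'): step: R->5, L=5; A->plug->A->R->E->L->A->refl->H->L'->G->R'->F->plug->F
Char 2 ('H'): step: R->6, L=5; H->plug->H->R->D->L->C->refl->F->L'->H->R'->D->plug->D
Char 3 ('F'): step: R->7, L=5; F->plug->F->R->F->L->D->refl->G->L'->C->R'->G->plug->G
Char 4 ('H'): step: R->0, L->6 (L advanced); H->plug->H->R->A->L->A->refl->H->L'->D->R'->C->plug->C
Char 5 ('F'): step: R->1, L=6; F->plug->F->R->G->L->E->refl->B->L'->C->R'->B->plug->B
Char 6 ('F'): step: R->2, L=6; F->plug->F->R->G->L->E->refl->B->L'->C->R'->C->plug->C

C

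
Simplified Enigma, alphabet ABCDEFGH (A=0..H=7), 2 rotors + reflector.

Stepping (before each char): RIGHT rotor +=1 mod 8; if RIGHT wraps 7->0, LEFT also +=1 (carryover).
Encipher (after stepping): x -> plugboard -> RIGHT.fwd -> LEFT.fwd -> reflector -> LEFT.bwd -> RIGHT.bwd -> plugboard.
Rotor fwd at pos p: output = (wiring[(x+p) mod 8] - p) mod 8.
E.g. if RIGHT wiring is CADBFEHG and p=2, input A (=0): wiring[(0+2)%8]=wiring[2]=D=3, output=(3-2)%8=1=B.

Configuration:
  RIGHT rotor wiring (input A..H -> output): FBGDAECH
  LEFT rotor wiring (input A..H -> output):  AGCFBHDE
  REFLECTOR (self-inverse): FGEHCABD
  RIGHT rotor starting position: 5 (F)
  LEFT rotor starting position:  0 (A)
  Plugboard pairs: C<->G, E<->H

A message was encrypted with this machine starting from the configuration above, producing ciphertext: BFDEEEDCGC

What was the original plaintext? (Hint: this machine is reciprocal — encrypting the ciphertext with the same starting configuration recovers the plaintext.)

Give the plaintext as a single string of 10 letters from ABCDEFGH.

Answer: AHHFGABAEG

Derivation:
Char 1 ('B'): step: R->6, L=0; B->plug->B->R->B->L->G->refl->B->L'->E->R'->A->plug->A
Char 2 ('F'): step: R->7, L=0; F->plug->F->R->B->L->G->refl->B->L'->E->R'->E->plug->H
Char 3 ('D'): step: R->0, L->1 (L advanced); D->plug->D->R->D->L->A->refl->F->L'->A->R'->E->plug->H
Char 4 ('E'): step: R->1, L=1; E->plug->H->R->E->L->G->refl->B->L'->B->R'->F->plug->F
Char 5 ('E'): step: R->2, L=1; E->plug->H->R->H->L->H->refl->D->L'->G->R'->C->plug->G
Char 6 ('E'): step: R->3, L=1; E->plug->H->R->D->L->A->refl->F->L'->A->R'->A->plug->A
Char 7 ('D'): step: R->4, L=1; D->plug->D->R->D->L->A->refl->F->L'->A->R'->B->plug->B
Char 8 ('C'): step: R->5, L=1; C->plug->G->R->G->L->D->refl->H->L'->H->R'->A->plug->A
Char 9 ('G'): step: R->6, L=1; G->plug->C->R->H->L->H->refl->D->L'->G->R'->H->plug->E
Char 10 ('C'): step: R->7, L=1; C->plug->G->R->F->L->C->refl->E->L'->C->R'->C->plug->G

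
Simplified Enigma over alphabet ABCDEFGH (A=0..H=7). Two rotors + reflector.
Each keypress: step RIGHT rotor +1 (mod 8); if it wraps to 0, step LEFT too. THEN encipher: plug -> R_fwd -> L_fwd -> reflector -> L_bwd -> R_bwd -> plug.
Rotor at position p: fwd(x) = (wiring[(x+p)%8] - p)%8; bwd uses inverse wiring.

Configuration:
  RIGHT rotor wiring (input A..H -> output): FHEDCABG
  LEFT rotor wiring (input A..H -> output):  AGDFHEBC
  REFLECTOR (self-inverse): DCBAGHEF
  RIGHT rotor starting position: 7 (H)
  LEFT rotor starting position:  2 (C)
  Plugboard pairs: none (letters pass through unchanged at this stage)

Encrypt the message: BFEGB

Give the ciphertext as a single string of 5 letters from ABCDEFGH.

Char 1 ('B'): step: R->0, L->3 (L advanced); B->plug->B->R->H->L->A->refl->D->L'->G->R'->H->plug->H
Char 2 ('F'): step: R->1, L=3; F->plug->F->R->A->L->C->refl->B->L'->C->R'->C->plug->C
Char 3 ('E'): step: R->2, L=3; E->plug->E->R->H->L->A->refl->D->L'->G->R'->D->plug->D
Char 4 ('G'): step: R->3, L=3; G->plug->G->R->E->L->H->refl->F->L'->F->R'->C->plug->C
Char 5 ('B'): step: R->4, L=3; B->plug->B->R->E->L->H->refl->F->L'->F->R'->C->plug->C

Answer: HCDCC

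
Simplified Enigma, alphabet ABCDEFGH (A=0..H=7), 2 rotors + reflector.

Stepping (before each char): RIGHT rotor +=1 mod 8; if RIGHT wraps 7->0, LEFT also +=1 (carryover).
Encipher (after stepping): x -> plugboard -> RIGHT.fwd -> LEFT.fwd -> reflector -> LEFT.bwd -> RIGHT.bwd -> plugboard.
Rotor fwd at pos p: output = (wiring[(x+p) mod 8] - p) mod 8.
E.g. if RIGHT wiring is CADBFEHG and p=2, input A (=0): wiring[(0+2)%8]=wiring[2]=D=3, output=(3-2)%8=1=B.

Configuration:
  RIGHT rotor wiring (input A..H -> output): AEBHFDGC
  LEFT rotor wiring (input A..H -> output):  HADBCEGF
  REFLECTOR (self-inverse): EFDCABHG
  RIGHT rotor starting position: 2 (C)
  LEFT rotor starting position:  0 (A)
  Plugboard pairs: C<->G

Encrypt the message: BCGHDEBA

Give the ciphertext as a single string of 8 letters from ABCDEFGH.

Answer: AABFCFHF

Derivation:
Char 1 ('B'): step: R->3, L=0; B->plug->B->R->C->L->D->refl->C->L'->E->R'->A->plug->A
Char 2 ('C'): step: R->4, L=0; C->plug->G->R->F->L->E->refl->A->L'->B->R'->A->plug->A
Char 3 ('G'): step: R->5, L=0; G->plug->C->R->F->L->E->refl->A->L'->B->R'->B->plug->B
Char 4 ('H'): step: R->6, L=0; H->plug->H->R->F->L->E->refl->A->L'->B->R'->F->plug->F
Char 5 ('D'): step: R->7, L=0; D->plug->D->R->C->L->D->refl->C->L'->E->R'->G->plug->C
Char 6 ('E'): step: R->0, L->1 (L advanced); E->plug->E->R->F->L->F->refl->B->L'->D->R'->F->plug->F
Char 7 ('B'): step: R->1, L=1; B->plug->B->R->A->L->H->refl->G->L'->H->R'->H->plug->H
Char 8 ('A'): step: R->2, L=1; A->plug->A->R->H->L->G->refl->H->L'->A->R'->F->plug->F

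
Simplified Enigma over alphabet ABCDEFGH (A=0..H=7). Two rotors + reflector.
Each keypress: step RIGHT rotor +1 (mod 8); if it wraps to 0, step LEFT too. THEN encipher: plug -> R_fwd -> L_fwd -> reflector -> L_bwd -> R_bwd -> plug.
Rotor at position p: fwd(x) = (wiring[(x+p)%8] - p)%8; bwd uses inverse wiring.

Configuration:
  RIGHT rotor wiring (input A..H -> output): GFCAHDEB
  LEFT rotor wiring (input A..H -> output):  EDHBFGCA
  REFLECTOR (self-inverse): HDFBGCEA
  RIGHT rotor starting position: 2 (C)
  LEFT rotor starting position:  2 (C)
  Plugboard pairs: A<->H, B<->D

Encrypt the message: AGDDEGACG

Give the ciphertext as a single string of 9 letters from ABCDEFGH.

Answer: GCAAGAEEH

Derivation:
Char 1 ('A'): step: R->3, L=2; A->plug->H->R->H->L->B->refl->D->L'->C->R'->G->plug->G
Char 2 ('G'): step: R->4, L=2; G->plug->G->R->G->L->C->refl->F->L'->A->R'->C->plug->C
Char 3 ('D'): step: R->5, L=2; D->plug->B->R->H->L->B->refl->D->L'->C->R'->H->plug->A
Char 4 ('D'): step: R->6, L=2; D->plug->B->R->D->L->E->refl->G->L'->F->R'->H->plug->A
Char 5 ('E'): step: R->7, L=2; E->plug->E->R->B->L->H->refl->A->L'->E->R'->G->plug->G
Char 6 ('G'): step: R->0, L->3 (L advanced); G->plug->G->R->E->L->F->refl->C->L'->B->R'->H->plug->A
Char 7 ('A'): step: R->1, L=3; A->plug->H->R->F->L->B->refl->D->L'->C->R'->E->plug->E
Char 8 ('C'): step: R->2, L=3; C->plug->C->R->F->L->B->refl->D->L'->C->R'->E->plug->E
Char 9 ('G'): step: R->3, L=3; G->plug->G->R->C->L->D->refl->B->L'->F->R'->A->plug->H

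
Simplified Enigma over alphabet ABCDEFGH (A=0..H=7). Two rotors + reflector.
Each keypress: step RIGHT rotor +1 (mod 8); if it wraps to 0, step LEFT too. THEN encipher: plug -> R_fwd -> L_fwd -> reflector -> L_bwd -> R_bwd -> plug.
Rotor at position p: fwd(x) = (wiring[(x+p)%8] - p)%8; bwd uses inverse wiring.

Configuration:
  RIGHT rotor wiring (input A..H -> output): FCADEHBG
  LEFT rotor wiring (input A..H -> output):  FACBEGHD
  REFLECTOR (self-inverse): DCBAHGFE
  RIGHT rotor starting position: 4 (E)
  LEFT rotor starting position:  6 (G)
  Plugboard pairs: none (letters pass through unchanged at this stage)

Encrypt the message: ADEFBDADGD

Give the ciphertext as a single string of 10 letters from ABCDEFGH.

Answer: BEHDDBDGDE

Derivation:
Char 1 ('A'): step: R->5, L=6; A->plug->A->R->C->L->H->refl->E->L'->E->R'->B->plug->B
Char 2 ('D'): step: R->6, L=6; D->plug->D->R->E->L->E->refl->H->L'->C->R'->E->plug->E
Char 3 ('E'): step: R->7, L=6; E->plug->E->R->E->L->E->refl->H->L'->C->R'->H->plug->H
Char 4 ('F'): step: R->0, L->7 (L advanced); F->plug->F->R->H->L->A->refl->D->L'->D->R'->D->plug->D
Char 5 ('B'): step: R->1, L=7; B->plug->B->R->H->L->A->refl->D->L'->D->R'->D->plug->D
Char 6 ('D'): step: R->2, L=7; D->plug->D->R->F->L->F->refl->G->L'->B->R'->B->plug->B
Char 7 ('A'): step: R->3, L=7; A->plug->A->R->A->L->E->refl->H->L'->G->R'->D->plug->D
Char 8 ('D'): step: R->4, L=7; D->plug->D->R->C->L->B->refl->C->L'->E->R'->G->plug->G
Char 9 ('G'): step: R->5, L=7; G->plug->G->R->G->L->H->refl->E->L'->A->R'->D->plug->D
Char 10 ('D'): step: R->6, L=7; D->plug->D->R->E->L->C->refl->B->L'->C->R'->E->plug->E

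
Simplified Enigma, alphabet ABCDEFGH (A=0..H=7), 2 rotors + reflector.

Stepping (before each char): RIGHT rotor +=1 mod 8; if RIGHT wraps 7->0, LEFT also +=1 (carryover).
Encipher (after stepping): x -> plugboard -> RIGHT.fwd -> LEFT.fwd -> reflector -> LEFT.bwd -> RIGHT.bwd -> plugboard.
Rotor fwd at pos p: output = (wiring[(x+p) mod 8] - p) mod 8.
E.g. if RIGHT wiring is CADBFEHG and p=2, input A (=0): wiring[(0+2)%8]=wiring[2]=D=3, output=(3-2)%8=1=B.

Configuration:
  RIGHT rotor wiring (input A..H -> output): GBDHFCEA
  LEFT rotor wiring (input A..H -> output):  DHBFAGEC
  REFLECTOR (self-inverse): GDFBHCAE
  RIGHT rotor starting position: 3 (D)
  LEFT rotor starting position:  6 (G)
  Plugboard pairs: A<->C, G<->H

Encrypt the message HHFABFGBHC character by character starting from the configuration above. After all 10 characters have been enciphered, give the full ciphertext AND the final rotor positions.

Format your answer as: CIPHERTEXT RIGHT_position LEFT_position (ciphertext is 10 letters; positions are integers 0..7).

Char 1 ('H'): step: R->4, L=6; H->plug->G->R->H->L->A->refl->G->L'->A->R'->C->plug->A
Char 2 ('H'): step: R->5, L=6; H->plug->G->R->C->L->F->refl->C->L'->G->R'->F->plug->F
Char 3 ('F'): step: R->6, L=6; F->plug->F->R->B->L->E->refl->H->L'->F->R'->E->plug->E
Char 4 ('A'): step: R->7, L=6; A->plug->C->R->C->L->F->refl->C->L'->G->R'->F->plug->F
Char 5 ('B'): step: R->0, L->7 (L advanced); B->plug->B->R->B->L->E->refl->H->L'->G->R'->A->plug->C
Char 6 ('F'): step: R->1, L=7; F->plug->F->R->D->L->C->refl->F->L'->H->R'->G->plug->H
Char 7 ('G'): step: R->2, L=7; G->plug->H->R->H->L->F->refl->C->L'->D->R'->C->plug->A
Char 8 ('B'): step: R->3, L=7; B->plug->B->R->C->L->A->refl->G->L'->E->R'->A->plug->C
Char 9 ('H'): step: R->4, L=7; H->plug->G->R->H->L->F->refl->C->L'->D->R'->H->plug->G
Char 10 ('C'): step: R->5, L=7; C->plug->A->R->F->L->B->refl->D->L'->A->R'->H->plug->G
Final: ciphertext=AFEFCHACGG, RIGHT=5, LEFT=7

Answer: AFEFCHACGG 5 7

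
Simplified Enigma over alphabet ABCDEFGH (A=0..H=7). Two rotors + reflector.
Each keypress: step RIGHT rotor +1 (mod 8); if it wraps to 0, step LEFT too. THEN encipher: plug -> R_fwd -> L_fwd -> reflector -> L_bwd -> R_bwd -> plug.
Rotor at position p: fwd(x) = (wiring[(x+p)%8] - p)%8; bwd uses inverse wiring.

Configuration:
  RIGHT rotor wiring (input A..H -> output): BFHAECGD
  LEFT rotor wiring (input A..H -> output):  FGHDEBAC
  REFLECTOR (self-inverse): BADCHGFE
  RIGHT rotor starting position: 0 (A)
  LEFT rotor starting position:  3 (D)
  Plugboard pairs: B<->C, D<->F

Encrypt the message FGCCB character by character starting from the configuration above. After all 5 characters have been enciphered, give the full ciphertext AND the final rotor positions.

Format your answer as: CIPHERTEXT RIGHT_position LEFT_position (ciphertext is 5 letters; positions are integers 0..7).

Char 1 ('F'): step: R->1, L=3; F->plug->D->R->D->L->F->refl->G->L'->C->R'->G->plug->G
Char 2 ('G'): step: R->2, L=3; G->plug->G->R->H->L->E->refl->H->L'->E->R'->E->plug->E
Char 3 ('C'): step: R->3, L=3; C->plug->B->R->B->L->B->refl->A->L'->A->R'->E->plug->E
Char 4 ('C'): step: R->4, L=3; C->plug->B->R->G->L->D->refl->C->L'->F->R'->E->plug->E
Char 5 ('B'): step: R->5, L=3; B->plug->C->R->G->L->D->refl->C->L'->F->R'->A->plug->A
Final: ciphertext=GEEEA, RIGHT=5, LEFT=3

Answer: GEEEA 5 3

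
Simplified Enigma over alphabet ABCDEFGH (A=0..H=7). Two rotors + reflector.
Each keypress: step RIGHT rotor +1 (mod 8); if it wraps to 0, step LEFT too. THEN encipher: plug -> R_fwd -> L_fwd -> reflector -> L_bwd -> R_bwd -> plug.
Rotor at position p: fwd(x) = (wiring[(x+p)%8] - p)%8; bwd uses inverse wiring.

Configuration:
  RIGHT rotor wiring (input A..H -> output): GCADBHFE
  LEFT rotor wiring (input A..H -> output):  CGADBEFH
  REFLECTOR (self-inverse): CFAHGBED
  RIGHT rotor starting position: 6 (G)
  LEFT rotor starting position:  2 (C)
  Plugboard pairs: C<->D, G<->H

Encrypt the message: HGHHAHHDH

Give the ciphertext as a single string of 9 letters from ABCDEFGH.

Char 1 ('H'): step: R->7, L=2; H->plug->G->R->A->L->G->refl->E->L'->H->R'->B->plug->B
Char 2 ('G'): step: R->0, L->3 (L advanced); G->plug->H->R->E->L->E->refl->G->L'->B->R'->E->plug->E
Char 3 ('H'): step: R->1, L=3; H->plug->G->R->D->L->C->refl->A->L'->A->R'->D->plug->C
Char 4 ('H'): step: R->2, L=3; H->plug->G->R->E->L->E->refl->G->L'->B->R'->B->plug->B
Char 5 ('A'): step: R->3, L=3; A->plug->A->R->A->L->A->refl->C->L'->D->R'->F->plug->F
Char 6 ('H'): step: R->4, L=3; H->plug->G->R->E->L->E->refl->G->L'->B->R'->C->plug->D
Char 7 ('H'): step: R->5, L=3; H->plug->G->R->G->L->D->refl->H->L'->F->R'->E->plug->E
Char 8 ('D'): step: R->6, L=3; D->plug->C->R->A->L->A->refl->C->L'->D->R'->G->plug->H
Char 9 ('H'): step: R->7, L=3; H->plug->G->R->A->L->A->refl->C->L'->D->R'->C->plug->D

Answer: BECBFDEHD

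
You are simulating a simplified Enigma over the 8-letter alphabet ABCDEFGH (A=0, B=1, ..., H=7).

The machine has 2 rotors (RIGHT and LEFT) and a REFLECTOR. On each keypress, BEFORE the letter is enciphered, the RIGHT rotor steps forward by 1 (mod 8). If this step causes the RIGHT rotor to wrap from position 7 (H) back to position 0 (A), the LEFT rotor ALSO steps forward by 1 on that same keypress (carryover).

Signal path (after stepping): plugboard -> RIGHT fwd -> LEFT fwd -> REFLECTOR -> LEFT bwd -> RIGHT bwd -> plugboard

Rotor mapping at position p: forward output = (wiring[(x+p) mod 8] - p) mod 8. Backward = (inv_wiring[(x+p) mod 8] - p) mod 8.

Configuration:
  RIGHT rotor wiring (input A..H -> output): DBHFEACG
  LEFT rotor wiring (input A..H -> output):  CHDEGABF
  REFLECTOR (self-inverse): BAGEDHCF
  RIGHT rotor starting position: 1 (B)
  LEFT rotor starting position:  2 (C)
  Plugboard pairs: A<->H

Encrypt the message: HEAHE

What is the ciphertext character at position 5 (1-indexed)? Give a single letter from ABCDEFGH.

Char 1 ('H'): step: R->2, L=2; H->plug->A->R->F->L->D->refl->E->L'->C->R'->C->plug->C
Char 2 ('E'): step: R->3, L=2; E->plug->E->R->D->L->G->refl->C->L'->B->R'->B->plug->B
Char 3 ('A'): step: R->4, L=2; A->plug->H->R->B->L->C->refl->G->L'->D->R'->G->plug->G
Char 4 ('H'): step: R->5, L=2; H->plug->A->R->D->L->G->refl->C->L'->B->R'->C->plug->C
Char 5 ('E'): step: R->6, L=2; E->plug->E->R->B->L->C->refl->G->L'->D->R'->D->plug->D

D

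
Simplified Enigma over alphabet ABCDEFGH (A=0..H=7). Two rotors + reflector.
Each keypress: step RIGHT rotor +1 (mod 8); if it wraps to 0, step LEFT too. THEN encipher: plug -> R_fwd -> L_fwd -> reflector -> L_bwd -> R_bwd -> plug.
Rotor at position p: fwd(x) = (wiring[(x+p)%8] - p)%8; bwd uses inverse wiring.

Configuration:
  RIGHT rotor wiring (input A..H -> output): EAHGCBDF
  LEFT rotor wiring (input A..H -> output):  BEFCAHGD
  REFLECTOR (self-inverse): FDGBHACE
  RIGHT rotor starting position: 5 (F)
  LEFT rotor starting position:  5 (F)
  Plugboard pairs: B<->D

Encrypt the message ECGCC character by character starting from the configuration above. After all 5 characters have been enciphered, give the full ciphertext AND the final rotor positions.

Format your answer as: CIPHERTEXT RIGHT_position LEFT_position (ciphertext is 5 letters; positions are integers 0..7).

Char 1 ('E'): step: R->6, L=5; E->plug->E->R->B->L->B->refl->D->L'->H->R'->B->plug->D
Char 2 ('C'): step: R->7, L=5; C->plug->C->R->B->L->B->refl->D->L'->H->R'->E->plug->E
Char 3 ('G'): step: R->0, L->6 (L advanced); G->plug->G->R->D->L->G->refl->C->L'->G->R'->D->plug->B
Char 4 ('C'): step: R->1, L=6; C->plug->C->R->F->L->E->refl->H->L'->E->R'->G->plug->G
Char 5 ('C'): step: R->2, L=6; C->plug->C->R->A->L->A->refl->F->L'->B->R'->E->plug->E
Final: ciphertext=DEBGE, RIGHT=2, LEFT=6

Answer: DEBGE 2 6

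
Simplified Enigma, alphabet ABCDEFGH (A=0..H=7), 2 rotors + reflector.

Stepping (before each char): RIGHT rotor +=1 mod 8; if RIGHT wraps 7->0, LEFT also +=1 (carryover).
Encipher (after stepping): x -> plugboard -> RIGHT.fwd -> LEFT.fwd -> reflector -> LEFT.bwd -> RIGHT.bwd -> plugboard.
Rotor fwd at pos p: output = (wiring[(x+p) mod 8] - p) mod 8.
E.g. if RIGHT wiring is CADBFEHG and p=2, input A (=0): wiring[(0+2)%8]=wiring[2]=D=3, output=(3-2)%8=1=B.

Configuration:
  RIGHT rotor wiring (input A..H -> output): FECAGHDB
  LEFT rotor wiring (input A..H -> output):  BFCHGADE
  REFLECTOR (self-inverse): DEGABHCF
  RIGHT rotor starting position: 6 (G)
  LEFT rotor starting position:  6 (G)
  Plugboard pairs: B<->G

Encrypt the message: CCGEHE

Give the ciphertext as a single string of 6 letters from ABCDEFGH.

Answer: HHFHEA

Derivation:
Char 1 ('C'): step: R->7, L=6; C->plug->C->R->F->L->B->refl->E->L'->E->R'->H->plug->H
Char 2 ('C'): step: R->0, L->7 (L advanced); C->plug->C->R->C->L->G->refl->C->L'->B->R'->H->plug->H
Char 3 ('G'): step: R->1, L=7; G->plug->B->R->B->L->C->refl->G->L'->C->R'->F->plug->F
Char 4 ('E'): step: R->2, L=7; E->plug->E->R->B->L->C->refl->G->L'->C->R'->H->plug->H
Char 5 ('H'): step: R->3, L=7; H->plug->H->R->H->L->E->refl->B->L'->G->R'->E->plug->E
Char 6 ('E'): step: R->4, L=7; E->plug->E->R->B->L->C->refl->G->L'->C->R'->A->plug->A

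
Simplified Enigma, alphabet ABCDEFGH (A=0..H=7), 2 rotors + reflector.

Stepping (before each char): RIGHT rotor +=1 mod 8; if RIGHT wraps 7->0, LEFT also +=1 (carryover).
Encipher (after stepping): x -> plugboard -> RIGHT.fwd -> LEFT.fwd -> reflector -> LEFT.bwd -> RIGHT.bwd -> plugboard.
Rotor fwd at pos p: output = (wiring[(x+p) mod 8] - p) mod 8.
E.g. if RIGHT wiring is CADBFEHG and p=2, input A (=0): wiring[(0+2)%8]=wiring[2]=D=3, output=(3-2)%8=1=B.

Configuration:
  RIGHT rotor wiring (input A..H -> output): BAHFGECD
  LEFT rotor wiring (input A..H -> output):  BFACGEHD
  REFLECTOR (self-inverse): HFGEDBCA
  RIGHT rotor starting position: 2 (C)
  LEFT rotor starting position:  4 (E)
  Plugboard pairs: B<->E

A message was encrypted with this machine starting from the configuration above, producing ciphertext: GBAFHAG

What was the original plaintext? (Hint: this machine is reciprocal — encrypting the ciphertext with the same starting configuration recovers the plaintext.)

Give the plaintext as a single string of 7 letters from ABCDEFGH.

Char 1 ('G'): step: R->3, L=4; G->plug->G->R->F->L->B->refl->F->L'->E->R'->H->plug->H
Char 2 ('B'): step: R->4, L=4; B->plug->E->R->F->L->B->refl->F->L'->E->R'->F->plug->F
Char 3 ('A'): step: R->5, L=4; A->plug->A->R->H->L->G->refl->C->L'->A->R'->G->plug->G
Char 4 ('F'): step: R->6, L=4; F->plug->F->R->H->L->G->refl->C->L'->A->R'->G->plug->G
Char 5 ('H'): step: R->7, L=4; H->plug->H->R->D->L->H->refl->A->L'->B->R'->C->plug->C
Char 6 ('A'): step: R->0, L->5 (L advanced); A->plug->A->R->B->L->C->refl->G->L'->C->R'->G->plug->G
Char 7 ('G'): step: R->1, L=5; G->plug->G->R->C->L->G->refl->C->L'->B->R'->F->plug->F

Answer: HFGGCGF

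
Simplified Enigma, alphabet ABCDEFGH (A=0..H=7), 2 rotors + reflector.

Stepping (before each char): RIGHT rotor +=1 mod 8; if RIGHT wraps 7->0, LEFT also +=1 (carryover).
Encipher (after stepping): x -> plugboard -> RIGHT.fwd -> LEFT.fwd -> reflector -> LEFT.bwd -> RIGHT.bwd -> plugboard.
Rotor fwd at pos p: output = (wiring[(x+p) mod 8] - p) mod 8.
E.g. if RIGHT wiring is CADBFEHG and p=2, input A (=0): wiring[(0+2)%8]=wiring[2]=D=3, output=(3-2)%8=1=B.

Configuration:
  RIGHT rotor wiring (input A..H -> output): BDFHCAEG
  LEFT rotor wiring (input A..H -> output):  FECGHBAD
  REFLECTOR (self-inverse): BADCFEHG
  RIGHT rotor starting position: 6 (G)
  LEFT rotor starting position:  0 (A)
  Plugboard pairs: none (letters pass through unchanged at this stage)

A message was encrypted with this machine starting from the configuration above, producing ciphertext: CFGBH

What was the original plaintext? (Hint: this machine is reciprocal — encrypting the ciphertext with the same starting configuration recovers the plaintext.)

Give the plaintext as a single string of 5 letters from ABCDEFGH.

Char 1 ('C'): step: R->7, L=0; C->plug->C->R->E->L->H->refl->G->L'->D->R'->F->plug->F
Char 2 ('F'): step: R->0, L->1 (L advanced); F->plug->F->R->A->L->D->refl->C->L'->G->R'->H->plug->H
Char 3 ('G'): step: R->1, L=1; G->plug->G->R->F->L->H->refl->G->L'->D->R'->F->plug->F
Char 4 ('B'): step: R->2, L=1; B->plug->B->R->F->L->H->refl->G->L'->D->R'->A->plug->A
Char 5 ('H'): step: R->3, L=1; H->plug->H->R->C->L->F->refl->E->L'->H->R'->B->plug->B

Answer: FHFAB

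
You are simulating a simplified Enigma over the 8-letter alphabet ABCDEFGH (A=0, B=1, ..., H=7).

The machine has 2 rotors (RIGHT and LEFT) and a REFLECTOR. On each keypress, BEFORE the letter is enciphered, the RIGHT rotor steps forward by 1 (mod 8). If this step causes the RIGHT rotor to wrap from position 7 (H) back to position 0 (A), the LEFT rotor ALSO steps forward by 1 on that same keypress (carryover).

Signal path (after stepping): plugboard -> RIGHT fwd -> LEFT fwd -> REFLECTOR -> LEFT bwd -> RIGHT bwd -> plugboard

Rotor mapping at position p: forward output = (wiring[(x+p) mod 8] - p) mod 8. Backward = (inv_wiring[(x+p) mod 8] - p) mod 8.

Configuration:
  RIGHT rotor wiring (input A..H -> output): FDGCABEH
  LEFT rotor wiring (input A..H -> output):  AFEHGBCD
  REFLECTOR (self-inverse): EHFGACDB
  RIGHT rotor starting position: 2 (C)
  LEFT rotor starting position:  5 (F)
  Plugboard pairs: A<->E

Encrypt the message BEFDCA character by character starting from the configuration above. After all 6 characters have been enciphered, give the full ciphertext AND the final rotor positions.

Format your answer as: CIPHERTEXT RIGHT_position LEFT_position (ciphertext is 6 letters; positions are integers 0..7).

Answer: ECACEC 0 6

Derivation:
Char 1 ('B'): step: R->3, L=5; B->plug->B->R->F->L->H->refl->B->L'->H->R'->A->plug->E
Char 2 ('E'): step: R->4, L=5; E->plug->A->R->E->L->A->refl->E->L'->A->R'->C->plug->C
Char 3 ('F'): step: R->5, L=5; F->plug->F->R->B->L->F->refl->C->L'->G->R'->E->plug->A
Char 4 ('D'): step: R->6, L=5; D->plug->D->R->F->L->H->refl->B->L'->H->R'->C->plug->C
Char 5 ('C'): step: R->7, L=5; C->plug->C->R->E->L->A->refl->E->L'->A->R'->A->plug->E
Char 6 ('A'): step: R->0, L->6 (L advanced); A->plug->E->R->A->L->E->refl->A->L'->G->R'->C->plug->C
Final: ciphertext=ECACEC, RIGHT=0, LEFT=6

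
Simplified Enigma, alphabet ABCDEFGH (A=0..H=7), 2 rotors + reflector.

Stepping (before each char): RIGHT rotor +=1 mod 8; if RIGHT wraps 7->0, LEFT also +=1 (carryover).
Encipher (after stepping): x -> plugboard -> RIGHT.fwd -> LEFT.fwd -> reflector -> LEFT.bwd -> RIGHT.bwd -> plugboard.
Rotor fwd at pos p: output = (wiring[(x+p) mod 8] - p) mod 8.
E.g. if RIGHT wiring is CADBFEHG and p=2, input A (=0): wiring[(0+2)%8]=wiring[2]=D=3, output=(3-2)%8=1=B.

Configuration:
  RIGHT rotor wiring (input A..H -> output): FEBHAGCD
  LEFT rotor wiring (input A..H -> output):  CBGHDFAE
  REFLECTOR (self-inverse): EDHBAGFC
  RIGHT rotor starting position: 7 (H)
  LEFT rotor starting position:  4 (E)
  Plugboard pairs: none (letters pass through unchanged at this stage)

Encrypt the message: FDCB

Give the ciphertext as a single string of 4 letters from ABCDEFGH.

Char 1 ('F'): step: R->0, L->5 (L advanced); F->plug->F->R->G->L->C->refl->H->L'->C->R'->G->plug->G
Char 2 ('D'): step: R->1, L=5; D->plug->D->R->H->L->G->refl->F->L'->D->R'->A->plug->A
Char 3 ('C'): step: R->2, L=5; C->plug->C->R->G->L->C->refl->H->L'->C->R'->H->plug->H
Char 4 ('B'): step: R->3, L=5; B->plug->B->R->F->L->B->refl->D->L'->B->R'->G->plug->G

Answer: GAHG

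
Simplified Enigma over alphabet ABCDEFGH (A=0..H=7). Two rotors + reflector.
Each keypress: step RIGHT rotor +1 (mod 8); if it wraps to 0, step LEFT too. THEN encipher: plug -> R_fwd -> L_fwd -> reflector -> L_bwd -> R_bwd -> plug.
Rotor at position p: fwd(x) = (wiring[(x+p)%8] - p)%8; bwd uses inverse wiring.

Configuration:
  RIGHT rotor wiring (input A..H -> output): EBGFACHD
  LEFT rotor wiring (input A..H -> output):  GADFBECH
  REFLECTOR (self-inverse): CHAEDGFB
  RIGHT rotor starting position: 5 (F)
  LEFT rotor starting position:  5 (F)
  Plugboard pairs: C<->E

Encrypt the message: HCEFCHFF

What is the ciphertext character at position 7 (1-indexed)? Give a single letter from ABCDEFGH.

Char 1 ('H'): step: R->6, L=5; H->plug->H->R->E->L->D->refl->E->L'->H->R'->F->plug->F
Char 2 ('C'): step: R->7, L=5; C->plug->E->R->G->L->A->refl->C->L'->C->R'->C->plug->E
Char 3 ('E'): step: R->0, L->6 (L advanced); E->plug->C->R->G->L->D->refl->E->L'->A->R'->E->plug->C
Char 4 ('F'): step: R->1, L=6; F->plug->F->R->G->L->D->refl->E->L'->A->R'->A->plug->A
Char 5 ('C'): step: R->2, L=6; C->plug->E->R->F->L->H->refl->B->L'->B->R'->F->plug->F
Char 6 ('H'): step: R->3, L=6; H->plug->H->R->D->L->C->refl->A->L'->C->R'->A->plug->A
Char 7 ('F'): step: R->4, L=6; F->plug->F->R->F->L->H->refl->B->L'->B->R'->H->plug->H

H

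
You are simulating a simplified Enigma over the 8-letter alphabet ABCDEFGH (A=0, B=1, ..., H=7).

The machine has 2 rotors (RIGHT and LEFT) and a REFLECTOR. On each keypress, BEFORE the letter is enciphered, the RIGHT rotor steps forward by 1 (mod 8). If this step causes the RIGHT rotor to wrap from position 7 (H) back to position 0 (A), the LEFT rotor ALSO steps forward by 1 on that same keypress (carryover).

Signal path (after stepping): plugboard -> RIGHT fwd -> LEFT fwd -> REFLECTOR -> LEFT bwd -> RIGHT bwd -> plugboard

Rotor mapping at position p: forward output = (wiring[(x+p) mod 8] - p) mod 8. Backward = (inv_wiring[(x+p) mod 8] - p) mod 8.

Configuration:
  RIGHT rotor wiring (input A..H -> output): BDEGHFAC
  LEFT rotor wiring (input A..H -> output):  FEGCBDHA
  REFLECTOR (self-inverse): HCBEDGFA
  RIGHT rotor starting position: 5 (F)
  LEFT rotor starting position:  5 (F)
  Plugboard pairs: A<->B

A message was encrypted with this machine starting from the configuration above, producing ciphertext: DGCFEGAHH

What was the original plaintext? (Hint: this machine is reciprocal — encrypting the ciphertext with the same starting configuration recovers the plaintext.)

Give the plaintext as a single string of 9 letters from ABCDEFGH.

Answer: GFHACHGDC

Derivation:
Char 1 ('D'): step: R->6, L=5; D->plug->D->R->F->L->B->refl->C->L'->B->R'->G->plug->G
Char 2 ('G'): step: R->7, L=5; G->plug->G->R->G->L->F->refl->G->L'->A->R'->F->plug->F
Char 3 ('C'): step: R->0, L->6 (L advanced); C->plug->C->R->E->L->A->refl->H->L'->C->R'->H->plug->H
Char 4 ('F'): step: R->1, L=6; F->plug->F->R->H->L->F->refl->G->L'->D->R'->B->plug->A
Char 5 ('E'): step: R->2, L=6; E->plug->E->R->G->L->D->refl->E->L'->F->R'->C->plug->C
Char 6 ('G'): step: R->3, L=6; G->plug->G->R->A->L->B->refl->C->L'->B->R'->H->plug->H
Char 7 ('A'): step: R->4, L=6; A->plug->B->R->B->L->C->refl->B->L'->A->R'->G->plug->G
Char 8 ('H'): step: R->5, L=6; H->plug->H->R->C->L->H->refl->A->L'->E->R'->D->plug->D
Char 9 ('H'): step: R->6, L=6; H->plug->H->R->H->L->F->refl->G->L'->D->R'->C->plug->C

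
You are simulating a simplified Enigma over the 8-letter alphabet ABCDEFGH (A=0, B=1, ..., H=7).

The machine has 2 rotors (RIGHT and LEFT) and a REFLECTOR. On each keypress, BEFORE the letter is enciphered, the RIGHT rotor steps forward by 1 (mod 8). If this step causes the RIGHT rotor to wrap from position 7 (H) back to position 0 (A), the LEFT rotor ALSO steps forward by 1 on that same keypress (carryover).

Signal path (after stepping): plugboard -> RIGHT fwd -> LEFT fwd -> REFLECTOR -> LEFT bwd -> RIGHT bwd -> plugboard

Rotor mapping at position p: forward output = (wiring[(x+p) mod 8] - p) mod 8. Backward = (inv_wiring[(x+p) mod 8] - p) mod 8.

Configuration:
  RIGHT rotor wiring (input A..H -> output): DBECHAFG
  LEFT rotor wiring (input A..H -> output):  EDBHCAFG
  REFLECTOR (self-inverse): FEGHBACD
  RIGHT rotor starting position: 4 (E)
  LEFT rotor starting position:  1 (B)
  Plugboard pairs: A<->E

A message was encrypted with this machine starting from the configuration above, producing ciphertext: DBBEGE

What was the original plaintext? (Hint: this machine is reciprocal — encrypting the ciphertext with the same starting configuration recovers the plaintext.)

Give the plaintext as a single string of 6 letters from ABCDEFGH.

Answer: CHEHAG

Derivation:
Char 1 ('D'): step: R->5, L=1; D->plug->D->R->G->L->F->refl->A->L'->B->R'->C->plug->C
Char 2 ('B'): step: R->6, L=1; B->plug->B->R->A->L->C->refl->G->L'->C->R'->H->plug->H
Char 3 ('B'): step: R->7, L=1; B->plug->B->R->E->L->H->refl->D->L'->H->R'->A->plug->E
Char 4 ('E'): step: R->0, L->2 (L advanced); E->plug->A->R->D->L->G->refl->C->L'->G->R'->H->plug->H
Char 5 ('G'): step: R->1, L=2; G->plug->G->R->F->L->E->refl->B->L'->H->R'->E->plug->A
Char 6 ('E'): step: R->2, L=2; E->plug->A->R->C->L->A->refl->F->L'->B->R'->G->plug->G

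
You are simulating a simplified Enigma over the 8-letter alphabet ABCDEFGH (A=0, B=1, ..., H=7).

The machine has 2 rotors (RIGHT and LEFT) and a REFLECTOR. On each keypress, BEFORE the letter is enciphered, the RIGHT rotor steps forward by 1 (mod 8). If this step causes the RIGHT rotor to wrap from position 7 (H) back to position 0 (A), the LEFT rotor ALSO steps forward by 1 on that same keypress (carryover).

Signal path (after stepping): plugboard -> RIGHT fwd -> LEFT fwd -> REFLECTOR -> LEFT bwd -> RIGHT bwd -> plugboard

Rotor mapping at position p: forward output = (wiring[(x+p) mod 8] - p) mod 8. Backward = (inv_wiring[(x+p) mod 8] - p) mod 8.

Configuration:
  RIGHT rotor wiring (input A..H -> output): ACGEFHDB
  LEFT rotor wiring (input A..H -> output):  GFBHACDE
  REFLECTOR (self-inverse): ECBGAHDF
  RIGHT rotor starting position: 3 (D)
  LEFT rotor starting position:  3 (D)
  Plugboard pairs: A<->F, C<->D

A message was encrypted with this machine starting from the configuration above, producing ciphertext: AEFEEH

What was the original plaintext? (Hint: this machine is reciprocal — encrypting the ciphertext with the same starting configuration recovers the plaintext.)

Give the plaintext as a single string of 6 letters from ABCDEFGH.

Answer: EGGCCF

Derivation:
Char 1 ('A'): step: R->4, L=3; A->plug->F->R->G->L->C->refl->B->L'->E->R'->E->plug->E
Char 2 ('E'): step: R->5, L=3; E->plug->E->R->F->L->D->refl->G->L'->H->R'->G->plug->G
Char 3 ('F'): step: R->6, L=3; F->plug->A->R->F->L->D->refl->G->L'->H->R'->G->plug->G
Char 4 ('E'): step: R->7, L=3; E->plug->E->R->F->L->D->refl->G->L'->H->R'->D->plug->C
Char 5 ('E'): step: R->0, L->4 (L advanced); E->plug->E->R->F->L->B->refl->C->L'->E->R'->D->plug->C
Char 6 ('H'): step: R->1, L=4; H->plug->H->R->H->L->D->refl->G->L'->B->R'->A->plug->F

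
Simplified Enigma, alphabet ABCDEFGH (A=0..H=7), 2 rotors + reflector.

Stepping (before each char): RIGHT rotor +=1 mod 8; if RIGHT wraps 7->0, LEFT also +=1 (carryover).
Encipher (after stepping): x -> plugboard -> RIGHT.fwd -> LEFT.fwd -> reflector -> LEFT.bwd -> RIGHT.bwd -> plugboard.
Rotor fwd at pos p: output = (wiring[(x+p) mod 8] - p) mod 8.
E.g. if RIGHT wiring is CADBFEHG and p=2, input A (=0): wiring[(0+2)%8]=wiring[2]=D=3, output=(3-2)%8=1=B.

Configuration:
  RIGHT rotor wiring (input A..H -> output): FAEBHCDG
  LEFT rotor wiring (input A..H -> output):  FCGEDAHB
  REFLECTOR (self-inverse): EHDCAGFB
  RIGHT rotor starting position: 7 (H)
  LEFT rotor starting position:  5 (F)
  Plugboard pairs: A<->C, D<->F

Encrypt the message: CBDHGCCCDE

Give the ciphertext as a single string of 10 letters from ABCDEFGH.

Answer: HHGAFBEABH

Derivation:
Char 1 ('C'): step: R->0, L->6 (L advanced); C->plug->A->R->F->L->G->refl->F->L'->G->R'->H->plug->H
Char 2 ('B'): step: R->1, L=6; B->plug->B->R->D->L->E->refl->A->L'->E->R'->H->plug->H
Char 3 ('D'): step: R->2, L=6; D->plug->F->R->E->L->A->refl->E->L'->D->R'->G->plug->G
Char 4 ('H'): step: R->3, L=6; H->plug->H->R->B->L->D->refl->C->L'->H->R'->C->plug->A
Char 5 ('G'): step: R->4, L=6; G->plug->G->R->A->L->B->refl->H->L'->C->R'->D->plug->F
Char 6 ('C'): step: R->5, L=6; C->plug->A->R->F->L->G->refl->F->L'->G->R'->B->plug->B
Char 7 ('C'): step: R->6, L=6; C->plug->A->R->F->L->G->refl->F->L'->G->R'->E->plug->E
Char 8 ('C'): step: R->7, L=6; C->plug->A->R->H->L->C->refl->D->L'->B->R'->C->plug->A
Char 9 ('D'): step: R->0, L->7 (L advanced); D->plug->F->R->C->L->D->refl->C->L'->A->R'->B->plug->B
Char 10 ('E'): step: R->1, L=7; E->plug->E->R->B->L->G->refl->F->L'->E->R'->H->plug->H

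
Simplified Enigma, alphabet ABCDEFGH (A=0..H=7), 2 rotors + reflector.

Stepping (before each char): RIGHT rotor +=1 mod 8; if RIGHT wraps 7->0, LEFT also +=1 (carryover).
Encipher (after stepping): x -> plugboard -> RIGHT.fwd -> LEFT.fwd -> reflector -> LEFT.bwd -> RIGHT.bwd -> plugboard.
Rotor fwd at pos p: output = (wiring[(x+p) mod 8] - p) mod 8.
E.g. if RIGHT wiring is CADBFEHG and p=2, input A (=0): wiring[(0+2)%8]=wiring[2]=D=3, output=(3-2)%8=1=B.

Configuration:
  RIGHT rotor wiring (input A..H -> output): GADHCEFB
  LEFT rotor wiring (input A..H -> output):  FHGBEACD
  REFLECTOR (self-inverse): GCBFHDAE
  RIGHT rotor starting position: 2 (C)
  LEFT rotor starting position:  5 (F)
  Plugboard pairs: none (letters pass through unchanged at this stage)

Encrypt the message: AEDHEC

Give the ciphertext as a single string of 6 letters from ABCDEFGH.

Answer: GHBACD

Derivation:
Char 1 ('A'): step: R->3, L=5; A->plug->A->R->E->L->C->refl->B->L'->F->R'->G->plug->G
Char 2 ('E'): step: R->4, L=5; E->plug->E->R->C->L->G->refl->A->L'->D->R'->H->plug->H
Char 3 ('D'): step: R->5, L=5; D->plug->D->R->B->L->F->refl->D->L'->A->R'->B->plug->B
Char 4 ('H'): step: R->6, L=5; H->plug->H->R->G->L->E->refl->H->L'->H->R'->A->plug->A
Char 5 ('E'): step: R->7, L=5; E->plug->E->R->A->L->D->refl->F->L'->B->R'->C->plug->C
Char 6 ('C'): step: R->0, L->6 (L advanced); C->plug->C->R->D->L->B->refl->C->L'->H->R'->D->plug->D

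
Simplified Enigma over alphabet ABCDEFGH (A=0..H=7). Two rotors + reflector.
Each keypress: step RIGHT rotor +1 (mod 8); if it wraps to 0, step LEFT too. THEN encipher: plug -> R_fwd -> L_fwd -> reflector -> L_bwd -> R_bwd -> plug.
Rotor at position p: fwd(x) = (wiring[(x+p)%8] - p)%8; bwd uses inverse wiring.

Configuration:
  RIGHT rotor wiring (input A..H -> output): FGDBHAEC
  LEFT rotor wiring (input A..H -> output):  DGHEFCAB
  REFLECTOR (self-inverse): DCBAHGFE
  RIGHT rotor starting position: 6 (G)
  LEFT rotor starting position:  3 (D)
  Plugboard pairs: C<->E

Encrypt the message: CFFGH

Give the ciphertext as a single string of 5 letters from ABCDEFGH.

Answer: EAGAE

Derivation:
Char 1 ('C'): step: R->7, L=3; C->plug->E->R->C->L->H->refl->E->L'->H->R'->C->plug->E
Char 2 ('F'): step: R->0, L->4 (L advanced); F->plug->F->R->A->L->B->refl->C->L'->F->R'->A->plug->A
Char 3 ('F'): step: R->1, L=4; F->plug->F->R->D->L->F->refl->G->L'->B->R'->G->plug->G
Char 4 ('G'): step: R->2, L=4; G->plug->G->R->D->L->F->refl->G->L'->B->R'->A->plug->A
Char 5 ('H'): step: R->3, L=4; H->plug->H->R->A->L->B->refl->C->L'->F->R'->C->plug->E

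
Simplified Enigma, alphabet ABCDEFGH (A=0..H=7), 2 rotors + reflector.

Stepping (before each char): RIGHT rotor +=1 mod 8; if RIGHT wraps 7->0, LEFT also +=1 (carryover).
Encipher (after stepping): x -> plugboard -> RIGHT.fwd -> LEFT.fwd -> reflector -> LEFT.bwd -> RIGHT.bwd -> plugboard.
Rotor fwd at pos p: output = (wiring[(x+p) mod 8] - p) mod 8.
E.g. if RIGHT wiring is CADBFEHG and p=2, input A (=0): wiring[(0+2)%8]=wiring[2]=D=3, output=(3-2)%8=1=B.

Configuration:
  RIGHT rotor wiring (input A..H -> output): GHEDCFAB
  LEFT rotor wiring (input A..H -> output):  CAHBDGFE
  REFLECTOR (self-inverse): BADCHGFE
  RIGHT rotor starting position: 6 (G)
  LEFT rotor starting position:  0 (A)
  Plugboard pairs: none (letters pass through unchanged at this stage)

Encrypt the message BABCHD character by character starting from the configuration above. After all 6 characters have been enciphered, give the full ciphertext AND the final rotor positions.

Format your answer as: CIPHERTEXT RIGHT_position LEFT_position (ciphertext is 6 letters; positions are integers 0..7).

Char 1 ('B'): step: R->7, L=0; B->plug->B->R->H->L->E->refl->H->L'->C->R'->A->plug->A
Char 2 ('A'): step: R->0, L->1 (L advanced); A->plug->A->R->G->L->D->refl->C->L'->D->R'->D->plug->D
Char 3 ('B'): step: R->1, L=1; B->plug->B->R->D->L->C->refl->D->L'->G->R'->A->plug->A
Char 4 ('C'): step: R->2, L=1; C->plug->C->R->A->L->H->refl->E->L'->F->R'->H->plug->H
Char 5 ('H'): step: R->3, L=1; H->plug->H->R->B->L->G->refl->F->L'->E->R'->G->plug->G
Char 6 ('D'): step: R->4, L=1; D->plug->D->R->F->L->E->refl->H->L'->A->R'->G->plug->G
Final: ciphertext=ADAHGG, RIGHT=4, LEFT=1

Answer: ADAHGG 4 1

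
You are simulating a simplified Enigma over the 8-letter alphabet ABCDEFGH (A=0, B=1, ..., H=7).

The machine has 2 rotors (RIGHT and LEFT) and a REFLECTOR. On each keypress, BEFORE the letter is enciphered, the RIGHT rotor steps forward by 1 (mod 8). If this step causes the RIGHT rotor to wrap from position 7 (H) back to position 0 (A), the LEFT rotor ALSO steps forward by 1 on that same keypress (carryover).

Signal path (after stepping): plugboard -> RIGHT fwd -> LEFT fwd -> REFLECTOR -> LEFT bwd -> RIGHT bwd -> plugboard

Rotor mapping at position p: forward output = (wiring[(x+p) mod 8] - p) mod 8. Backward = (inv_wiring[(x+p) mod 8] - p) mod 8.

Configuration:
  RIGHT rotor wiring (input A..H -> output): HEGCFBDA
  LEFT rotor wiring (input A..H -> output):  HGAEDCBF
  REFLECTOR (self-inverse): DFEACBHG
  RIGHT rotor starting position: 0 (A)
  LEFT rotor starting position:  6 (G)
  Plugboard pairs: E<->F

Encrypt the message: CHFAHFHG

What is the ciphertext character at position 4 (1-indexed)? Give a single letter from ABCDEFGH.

Char 1 ('C'): step: R->1, L=6; C->plug->C->R->B->L->H->refl->G->L'->F->R'->B->plug->B
Char 2 ('H'): step: R->2, L=6; H->plug->H->R->C->L->B->refl->F->L'->G->R'->F->plug->E
Char 3 ('F'): step: R->3, L=6; F->plug->E->R->F->L->G->refl->H->L'->B->R'->G->plug->G
Char 4 ('A'): step: R->4, L=6; A->plug->A->R->B->L->H->refl->G->L'->F->R'->B->plug->B

B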